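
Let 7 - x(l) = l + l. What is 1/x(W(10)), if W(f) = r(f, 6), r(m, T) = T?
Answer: -⅕ ≈ -0.20000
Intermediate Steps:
W(f) = 6
x(l) = 7 - 2*l (x(l) = 7 - (l + l) = 7 - 2*l)
1/x(W(10)) = 1/(7 - 2*6) = 1/(7 - 12) = 1/(-5) = -⅕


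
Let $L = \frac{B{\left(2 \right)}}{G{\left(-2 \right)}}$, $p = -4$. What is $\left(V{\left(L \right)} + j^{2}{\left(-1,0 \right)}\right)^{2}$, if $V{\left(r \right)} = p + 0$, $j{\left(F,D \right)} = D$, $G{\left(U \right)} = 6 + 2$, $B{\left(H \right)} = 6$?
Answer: $16$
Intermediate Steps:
$G{\left(U \right)} = 8$
$L = \frac{3}{4}$ ($L = \frac{6}{8} = 6 \cdot \frac{1}{8} = \frac{3}{4} \approx 0.75$)
$V{\left(r \right)} = -4$ ($V{\left(r \right)} = -4 + 0 = -4$)
$\left(V{\left(L \right)} + j^{2}{\left(-1,0 \right)}\right)^{2} = \left(-4 + 0^{2}\right)^{2} = \left(-4 + 0\right)^{2} = \left(-4\right)^{2} = 16$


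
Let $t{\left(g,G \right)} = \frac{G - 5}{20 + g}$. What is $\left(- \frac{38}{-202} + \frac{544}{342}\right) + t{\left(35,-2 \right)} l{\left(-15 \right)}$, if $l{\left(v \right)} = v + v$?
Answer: $\frac{1063313}{189981} \approx 5.5969$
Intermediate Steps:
$l{\left(v \right)} = 2 v$
$t{\left(g,G \right)} = \frac{-5 + G}{20 + g}$
$\left(- \frac{38}{-202} + \frac{544}{342}\right) + t{\left(35,-2 \right)} l{\left(-15 \right)} = \left(- \frac{38}{-202} + \frac{544}{342}\right) + \frac{-5 - 2}{20 + 35} \cdot 2 \left(-15\right) = \left(\left(-38\right) \left(- \frac{1}{202}\right) + 544 \cdot \frac{1}{342}\right) + \frac{1}{55} \left(-7\right) \left(-30\right) = \left(\frac{19}{101} + \frac{272}{171}\right) + \frac{1}{55} \left(-7\right) \left(-30\right) = \frac{30721}{17271} - - \frac{42}{11} = \frac{30721}{17271} + \frac{42}{11} = \frac{1063313}{189981}$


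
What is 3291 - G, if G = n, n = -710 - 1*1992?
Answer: 5993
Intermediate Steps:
n = -2702 (n = -710 - 1992 = -2702)
G = -2702
3291 - G = 3291 - 1*(-2702) = 3291 + 2702 = 5993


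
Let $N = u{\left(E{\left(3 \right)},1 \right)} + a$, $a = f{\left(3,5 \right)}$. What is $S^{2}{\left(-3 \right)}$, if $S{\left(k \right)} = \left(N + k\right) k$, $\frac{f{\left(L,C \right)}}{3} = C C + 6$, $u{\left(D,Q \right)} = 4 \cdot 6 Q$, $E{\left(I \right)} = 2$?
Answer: $116964$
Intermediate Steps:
$u{\left(D,Q \right)} = 24 Q$
$f{\left(L,C \right)} = 18 + 3 C^{2}$ ($f{\left(L,C \right)} = 3 \left(C C + 6\right) = 3 \left(C^{2} + 6\right) = 3 \left(6 + C^{2}\right) = 18 + 3 C^{2}$)
$a = 93$ ($a = 18 + 3 \cdot 5^{2} = 18 + 3 \cdot 25 = 18 + 75 = 93$)
$N = 117$ ($N = 24 \cdot 1 + 93 = 24 + 93 = 117$)
$S{\left(k \right)} = k \left(117 + k\right)$ ($S{\left(k \right)} = \left(117 + k\right) k = k \left(117 + k\right)$)
$S^{2}{\left(-3 \right)} = \left(- 3 \left(117 - 3\right)\right)^{2} = \left(\left(-3\right) 114\right)^{2} = \left(-342\right)^{2} = 116964$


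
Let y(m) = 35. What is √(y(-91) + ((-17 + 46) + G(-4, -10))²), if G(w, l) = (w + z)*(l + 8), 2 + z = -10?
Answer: 2*√939 ≈ 61.286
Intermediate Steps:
z = -12 (z = -2 - 10 = -12)
G(w, l) = (-12 + w)*(8 + l) (G(w, l) = (w - 12)*(l + 8) = (-12 + w)*(8 + l))
√(y(-91) + ((-17 + 46) + G(-4, -10))²) = √(35 + ((-17 + 46) + (-96 - 12*(-10) + 8*(-4) - 10*(-4)))²) = √(35 + (29 + (-96 + 120 - 32 + 40))²) = √(35 + (29 + 32)²) = √(35 + 61²) = √(35 + 3721) = √3756 = 2*√939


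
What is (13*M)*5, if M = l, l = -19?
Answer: -1235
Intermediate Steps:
M = -19
(13*M)*5 = (13*(-19))*5 = -247*5 = -1235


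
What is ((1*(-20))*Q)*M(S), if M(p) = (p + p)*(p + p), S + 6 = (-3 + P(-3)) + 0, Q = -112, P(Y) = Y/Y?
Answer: 573440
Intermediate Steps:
P(Y) = 1
S = -8 (S = -6 + ((-3 + 1) + 0) = -6 + (-2 + 0) = -6 - 2 = -8)
M(p) = 4*p² (M(p) = (2*p)*(2*p) = 4*p²)
((1*(-20))*Q)*M(S) = ((1*(-20))*(-112))*(4*(-8)²) = (-20*(-112))*(4*64) = 2240*256 = 573440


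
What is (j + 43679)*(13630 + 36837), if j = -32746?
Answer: 551755711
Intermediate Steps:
(j + 43679)*(13630 + 36837) = (-32746 + 43679)*(13630 + 36837) = 10933*50467 = 551755711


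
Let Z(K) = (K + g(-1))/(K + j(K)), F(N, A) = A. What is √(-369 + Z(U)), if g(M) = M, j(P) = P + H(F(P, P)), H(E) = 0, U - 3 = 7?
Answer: 9*I*√455/10 ≈ 19.198*I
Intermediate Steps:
U = 10 (U = 3 + 7 = 10)
j(P) = P (j(P) = P + 0 = P)
Z(K) = (-1 + K)/(2*K) (Z(K) = (K - 1)/(K + K) = (-1 + K)/((2*K)) = (-1 + K)*(1/(2*K)) = (-1 + K)/(2*K))
√(-369 + Z(U)) = √(-369 + (½)*(-1 + 10)/10) = √(-369 + (½)*(⅒)*9) = √(-369 + 9/20) = √(-7371/20) = 9*I*√455/10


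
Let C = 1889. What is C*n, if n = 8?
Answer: 15112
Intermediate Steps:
C*n = 1889*8 = 15112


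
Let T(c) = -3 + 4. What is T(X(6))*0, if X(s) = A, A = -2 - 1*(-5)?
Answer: 0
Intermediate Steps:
A = 3 (A = -2 + 5 = 3)
X(s) = 3
T(c) = 1
T(X(6))*0 = 1*0 = 0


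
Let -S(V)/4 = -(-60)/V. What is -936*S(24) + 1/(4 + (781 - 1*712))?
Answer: 683281/73 ≈ 9360.0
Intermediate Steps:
S(V) = -240/V (S(V) = -(-20)*(-12/V) = -240/V)
-936*S(24) + 1/(4 + (781 - 1*712)) = -(-224640)/24 + 1/(4 + (781 - 1*712)) = -(-224640)/24 + 1/(4 + (781 - 712)) = -936*(-10) + 1/(4 + 69) = 9360 + 1/73 = 683281/73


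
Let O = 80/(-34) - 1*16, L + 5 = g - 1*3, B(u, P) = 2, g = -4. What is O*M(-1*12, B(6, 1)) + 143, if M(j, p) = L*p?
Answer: 9919/17 ≈ 583.47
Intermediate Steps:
L = -12 (L = -5 + (-4 - 1*3) = -5 + (-4 - 3) = -5 - 7 = -12)
O = -312/17 (O = 80*(-1/34) - 16 = -40/17 - 16 = -312/17 ≈ -18.353)
M(j, p) = -12*p
O*M(-1*12, B(6, 1)) + 143 = -(-3744)*2/17 + 143 = -312/17*(-24) + 143 = 7488/17 + 143 = 9919/17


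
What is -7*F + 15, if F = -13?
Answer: 106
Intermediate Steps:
-7*F + 15 = -7*(-13) + 15 = 91 + 15 = 106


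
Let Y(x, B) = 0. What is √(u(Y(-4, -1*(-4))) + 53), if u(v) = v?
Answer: √53 ≈ 7.2801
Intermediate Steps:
√(u(Y(-4, -1*(-4))) + 53) = √(0 + 53) = √53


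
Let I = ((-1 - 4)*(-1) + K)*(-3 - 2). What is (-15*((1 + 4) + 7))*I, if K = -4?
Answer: 900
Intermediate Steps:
I = -5 (I = ((-1 - 4)*(-1) - 4)*(-3 - 2) = (-5*(-1) - 4)*(-5) = (5 - 4)*(-5) = 1*(-5) = -5)
(-15*((1 + 4) + 7))*I = -15*((1 + 4) + 7)*(-5) = -15*(5 + 7)*(-5) = -15*12*(-5) = -180*(-5) = 900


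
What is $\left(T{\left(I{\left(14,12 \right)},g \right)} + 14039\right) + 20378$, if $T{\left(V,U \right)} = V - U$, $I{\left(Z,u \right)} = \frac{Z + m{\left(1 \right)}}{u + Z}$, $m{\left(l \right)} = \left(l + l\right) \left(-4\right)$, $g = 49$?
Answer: $\frac{446787}{13} \approx 34368.0$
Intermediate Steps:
$m{\left(l \right)} = - 8 l$ ($m{\left(l \right)} = 2 l \left(-4\right) = - 8 l$)
$I{\left(Z,u \right)} = \frac{-8 + Z}{Z + u}$ ($I{\left(Z,u \right)} = \frac{Z - 8}{u + Z} = \frac{Z - 8}{Z + u} = \frac{-8 + Z}{Z + u}$)
$\left(T{\left(I{\left(14,12 \right)},g \right)} + 14039\right) + 20378 = \left(\left(\frac{-8 + 14}{14 + 12} - 49\right) + 14039\right) + 20378 = \left(\left(\frac{1}{26} \cdot 6 - 49\right) + 14039\right) + 20378 = \left(\left(\frac{3}{13} - 49\right) + 14039\right) + 20378 = \left(- \frac{634}{13} + 14039\right) + 20378 = \frac{181873}{13} + 20378 = \frac{446787}{13}$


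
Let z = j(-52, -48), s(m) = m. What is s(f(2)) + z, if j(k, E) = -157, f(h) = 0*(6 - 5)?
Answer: -157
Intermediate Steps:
f(h) = 0 (f(h) = 0*1 = 0)
z = -157
s(f(2)) + z = 0 - 157 = -157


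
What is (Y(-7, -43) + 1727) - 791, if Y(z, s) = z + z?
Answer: 922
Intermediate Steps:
Y(z, s) = 2*z
(Y(-7, -43) + 1727) - 791 = (2*(-7) + 1727) - 791 = (-14 + 1727) - 791 = 1713 - 791 = 922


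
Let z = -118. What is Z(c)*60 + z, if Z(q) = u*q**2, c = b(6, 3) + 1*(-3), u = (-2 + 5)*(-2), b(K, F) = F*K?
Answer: -81118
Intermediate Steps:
u = -6 (u = 3*(-2) = -6)
c = 15 (c = 3*6 + 1*(-3) = 18 - 3 = 15)
Z(q) = -6*q**2
Z(c)*60 + z = -6*15**2*60 - 118 = -6*225*60 - 118 = -1350*60 - 118 = -81000 - 118 = -81118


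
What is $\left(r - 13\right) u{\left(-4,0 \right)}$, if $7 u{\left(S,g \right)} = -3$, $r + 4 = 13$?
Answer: $\frac{12}{7} \approx 1.7143$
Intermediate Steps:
$r = 9$ ($r = -4 + 13 = 9$)
$u{\left(S,g \right)} = - \frac{3}{7}$ ($u{\left(S,g \right)} = \frac{1}{7} \left(-3\right) = - \frac{3}{7}$)
$\left(r - 13\right) u{\left(-4,0 \right)} = \left(9 - 13\right) \left(- \frac{3}{7}\right) = \left(-4\right) \left(- \frac{3}{7}\right) = \frac{12}{7}$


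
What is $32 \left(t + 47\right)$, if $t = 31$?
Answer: $2496$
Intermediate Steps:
$32 \left(t + 47\right) = 32 \left(31 + 47\right) = 32 \cdot 78 = 2496$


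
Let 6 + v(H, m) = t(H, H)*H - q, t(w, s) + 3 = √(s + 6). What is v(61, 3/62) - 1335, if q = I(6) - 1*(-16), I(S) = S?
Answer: -1546 + 61*√67 ≈ -1046.7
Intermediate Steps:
t(w, s) = -3 + √(6 + s) (t(w, s) = -3 + √(s + 6) = -3 + √(6 + s))
q = 22 (q = 6 - 1*(-16) = 6 + 16 = 22)
v(H, m) = -28 + H*(-3 + √(6 + H)) (v(H, m) = -6 + ((-3 + √(6 + H))*H - 1*22) = -6 + (H*(-3 + √(6 + H)) - 22) = -6 + (-22 + H*(-3 + √(6 + H))) = -28 + H*(-3 + √(6 + H)))
v(61, 3/62) - 1335 = (-28 + 61*(-3 + √(6 + 61))) - 1335 = (-28 + 61*(-3 + √67)) - 1335 = (-28 + (-183 + 61*√67)) - 1335 = (-211 + 61*√67) - 1335 = -1546 + 61*√67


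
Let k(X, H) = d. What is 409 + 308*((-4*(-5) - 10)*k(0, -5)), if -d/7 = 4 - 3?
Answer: -21151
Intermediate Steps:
d = -7 (d = -7*(4 - 3) = -7*1 = -7)
k(X, H) = -7
409 + 308*((-4*(-5) - 10)*k(0, -5)) = 409 + 308*((-4*(-5) - 10)*(-7)) = 409 + 308*((20 - 10)*(-7)) = 409 + 308*(10*(-7)) = 409 + 308*(-70) = 409 - 21560 = -21151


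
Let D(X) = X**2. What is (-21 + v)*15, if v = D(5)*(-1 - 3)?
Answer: -1815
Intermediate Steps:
v = -100 (v = 5**2*(-1 - 3) = 25*(-4) = -100)
(-21 + v)*15 = (-21 - 100)*15 = -121*15 = -1815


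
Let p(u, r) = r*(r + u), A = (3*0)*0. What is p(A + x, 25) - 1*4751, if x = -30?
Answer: -4876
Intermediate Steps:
A = 0 (A = 0*0 = 0)
p(A + x, 25) - 1*4751 = 25*(25 + (0 - 30)) - 1*4751 = 25*(25 - 30) - 4751 = 25*(-5) - 4751 = -125 - 4751 = -4876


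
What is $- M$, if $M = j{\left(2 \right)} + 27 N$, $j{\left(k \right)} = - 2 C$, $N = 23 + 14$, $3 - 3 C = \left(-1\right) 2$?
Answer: $- \frac{2987}{3} \approx -995.67$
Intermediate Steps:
$C = \frac{5}{3}$ ($C = 1 - \frac{\left(-1\right) 2}{3} = 1 - - \frac{2}{3} = 1 + \frac{2}{3} = \frac{5}{3} \approx 1.6667$)
$N = 37$
$j{\left(k \right)} = - \frac{10}{3}$ ($j{\left(k \right)} = \left(-2\right) \frac{5}{3} = - \frac{10}{3}$)
$M = \frac{2987}{3}$ ($M = - \frac{10}{3} + 27 \cdot 37 = - \frac{10}{3} + 999 = \frac{2987}{3} \approx 995.67$)
$- M = \left(-1\right) \frac{2987}{3} = - \frac{2987}{3}$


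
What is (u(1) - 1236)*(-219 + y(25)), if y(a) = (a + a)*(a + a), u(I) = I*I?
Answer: -2817035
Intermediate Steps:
u(I) = I**2
y(a) = 4*a**2 (y(a) = (2*a)*(2*a) = 4*a**2)
(u(1) - 1236)*(-219 + y(25)) = (1**2 - 1236)*(-219 + 4*25**2) = (1 - 1236)*(-219 + 4*625) = -1235*(-219 + 2500) = -1235*2281 = -2817035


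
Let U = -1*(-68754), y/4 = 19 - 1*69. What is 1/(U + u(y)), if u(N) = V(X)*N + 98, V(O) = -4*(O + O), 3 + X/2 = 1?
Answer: 1/62452 ≈ 1.6012e-5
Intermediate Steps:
X = -4 (X = -6 + 2*1 = -6 + 2 = -4)
V(O) = -8*O
y = -200 (y = 4*(19 - 1*69) = 4*(19 - 69) = 4*(-50) = -200)
U = 68754
u(N) = 98 + 32*N (u(N) = (-8*(-4))*N + 98 = 32*N + 98 = 98 + 32*N)
1/(U + u(y)) = 1/(68754 + (98 + 32*(-200))) = 1/(68754 + (98 - 6400)) = 1/(68754 - 6302) = 1/62452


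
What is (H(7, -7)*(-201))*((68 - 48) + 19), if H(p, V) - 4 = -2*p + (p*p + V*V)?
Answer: -689832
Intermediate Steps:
H(p, V) = 4 + V**2 + p**2 - 2*p (H(p, V) = 4 + (-2*p + (p*p + V*V)) = 4 + (-2*p + (p**2 + V**2)) = 4 + (-2*p + (V**2 + p**2)) = 4 + (V**2 + p**2 - 2*p) = 4 + V**2 + p**2 - 2*p)
(H(7, -7)*(-201))*((68 - 48) + 19) = ((4 + (-7)**2 + 7**2 - 2*7)*(-201))*((68 - 48) + 19) = ((4 + 49 + 49 - 14)*(-201))*(20 + 19) = (88*(-201))*39 = -17688*39 = -689832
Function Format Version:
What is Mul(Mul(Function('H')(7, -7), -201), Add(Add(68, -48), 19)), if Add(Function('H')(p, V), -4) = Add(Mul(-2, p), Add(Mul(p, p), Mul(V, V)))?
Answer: -689832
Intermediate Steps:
Function('H')(p, V) = Add(4, Pow(V, 2), Pow(p, 2), Mul(-2, p)) (Function('H')(p, V) = Add(4, Add(Mul(-2, p), Add(Mul(p, p), Mul(V, V)))) = Add(4, Add(Mul(-2, p), Add(Pow(p, 2), Pow(V, 2)))) = Add(4, Add(Mul(-2, p), Add(Pow(V, 2), Pow(p, 2)))) = Add(4, Add(Pow(V, 2), Pow(p, 2), Mul(-2, p))) = Add(4, Pow(V, 2), Pow(p, 2), Mul(-2, p)))
Mul(Mul(Function('H')(7, -7), -201), Add(Add(68, -48), 19)) = Mul(Mul(Add(4, Pow(-7, 2), Pow(7, 2), Mul(-2, 7)), -201), Add(Add(68, -48), 19)) = Mul(Mul(Add(4, 49, 49, -14), -201), Add(20, 19)) = Mul(Mul(88, -201), 39) = Mul(-17688, 39) = -689832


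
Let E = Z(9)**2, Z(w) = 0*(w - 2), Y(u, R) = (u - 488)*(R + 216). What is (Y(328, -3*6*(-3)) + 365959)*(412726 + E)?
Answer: 133211031034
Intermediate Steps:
Y(u, R) = (-488 + u)*(216 + R)
Z(w) = 0 (Z(w) = 0*(-2 + w) = 0)
E = 0 (E = 0**2 = 0)
(Y(328, -3*6*(-3)) + 365959)*(412726 + E) = ((-105408 - 488*(-3*6)*(-3) + 216*328 + (-3*6*(-3))*328) + 365959)*(412726 + 0) = ((-105408 - (-8784)*(-3) + 70848 - 18*(-3)*328) + 365959)*412726 = ((-105408 - 488*54 + 70848 + 54*328) + 365959)*412726 = ((-105408 - 26352 + 70848 + 17712) + 365959)*412726 = (-43200 + 365959)*412726 = 322759*412726 = 133211031034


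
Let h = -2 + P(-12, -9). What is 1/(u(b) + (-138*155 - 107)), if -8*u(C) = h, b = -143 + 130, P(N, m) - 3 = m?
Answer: -1/21496 ≈ -4.6520e-5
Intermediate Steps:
P(N, m) = 3 + m
b = -13
h = -8 (h = -2 + (3 - 9) = -2 - 6 = -8)
u(C) = 1 (u(C) = -⅛*(-8) = 1)
1/(u(b) + (-138*155 - 107)) = 1/(1 + (-138*155 - 107)) = 1/(1 + (-21390 - 107)) = 1/(1 - 21497) = 1/(-21496) = -1/21496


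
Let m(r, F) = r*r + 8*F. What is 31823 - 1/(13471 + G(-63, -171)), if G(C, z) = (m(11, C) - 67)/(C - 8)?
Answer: 30451142222/956891 ≈ 31823.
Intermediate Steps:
m(r, F) = r² + 8*F
G(C, z) = (54 + 8*C)/(-8 + C) (G(C, z) = ((11² + 8*C) - 67)/(C - 8) = ((121 + 8*C) - 67)/(-8 + C) = (54 + 8*C)/(-8 + C))
31823 - 1/(13471 + G(-63, -171)) = 31823 - 1/(13471 + 2*(27 + 4*(-63))/(-8 - 63)) = 31823 - 1/(13471 + 2*(27 - 252)/(-71)) = 31823 - 1/(13471 + 2*(-1/71)*(-225)) = 31823 - 1/(13471 + 450/71) = 31823 - 1/956891/71 = 31823 - 1*71/956891 = 31823 - 71/956891 = 30451142222/956891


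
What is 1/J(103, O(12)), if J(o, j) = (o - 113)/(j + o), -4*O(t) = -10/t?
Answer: -2477/240 ≈ -10.321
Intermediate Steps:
O(t) = 5/(2*t) (O(t) = -(-5)/(2*t) = 5/(2*t))
J(o, j) = (-113 + o)/(j + o)
1/J(103, O(12)) = 1/((-113 + 103)/((5/2)/12 + 103)) = 1/(-10/((5/2)*(1/12) + 103)) = 1/(-10/(5/24 + 103)) = 1/(-10/(2477/24)) = 1/((24/2477)*(-10)) = 1/(-240/2477) = -2477/240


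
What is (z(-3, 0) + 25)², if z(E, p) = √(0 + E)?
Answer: (25 + I*√3)² ≈ 622.0 + 86.603*I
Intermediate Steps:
z(E, p) = √E
(z(-3, 0) + 25)² = (√(-3) + 25)² = (I*√3 + 25)² = (25 + I*√3)²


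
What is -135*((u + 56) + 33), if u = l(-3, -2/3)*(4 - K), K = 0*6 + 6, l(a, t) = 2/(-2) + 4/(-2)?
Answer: -12825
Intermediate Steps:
l(a, t) = -3 (l(a, t) = 2*(-½) + 4*(-½) = -1 - 2 = -3)
K = 6 (K = 0 + 6 = 6)
u = 6 (u = -3*(4 - 1*6) = -3*(4 - 6) = -3*(-2) = 6)
-135*((u + 56) + 33) = -135*((6 + 56) + 33) = -135*(62 + 33) = -135*95 = -12825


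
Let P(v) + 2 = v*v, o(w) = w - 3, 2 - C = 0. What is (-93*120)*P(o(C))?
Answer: 11160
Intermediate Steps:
C = 2 (C = 2 - 1*0 = 2 + 0 = 2)
o(w) = -3 + w
P(v) = -2 + v**2 (P(v) = -2 + v*v = -2 + v**2)
(-93*120)*P(o(C)) = (-93*120)*(-2 + (-3 + 2)**2) = -11160*(-2 + (-1)**2) = -11160*(-2 + 1) = -11160*(-1) = 11160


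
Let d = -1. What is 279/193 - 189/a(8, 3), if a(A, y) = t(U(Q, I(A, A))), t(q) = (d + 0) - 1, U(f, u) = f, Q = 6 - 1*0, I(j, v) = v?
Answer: 37035/386 ≈ 95.946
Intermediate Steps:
Q = 6 (Q = 6 + 0 = 6)
t(q) = -2 (t(q) = (-1 + 0) - 1 = -1 - 1 = -2)
a(A, y) = -2
279/193 - 189/a(8, 3) = 279/193 - 189/(-2) = 279*(1/193) - 189*(-1/2) = 279/193 + 189/2 = 37035/386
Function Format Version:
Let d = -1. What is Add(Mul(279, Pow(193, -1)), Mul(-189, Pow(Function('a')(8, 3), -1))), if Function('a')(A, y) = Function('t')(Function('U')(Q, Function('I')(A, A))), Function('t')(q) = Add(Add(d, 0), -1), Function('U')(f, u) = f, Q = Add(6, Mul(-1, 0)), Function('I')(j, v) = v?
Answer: Rational(37035, 386) ≈ 95.946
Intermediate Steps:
Q = 6 (Q = Add(6, 0) = 6)
Function('t')(q) = -2 (Function('t')(q) = Add(Add(-1, 0), -1) = Add(-1, -1) = -2)
Function('a')(A, y) = -2
Add(Mul(279, Pow(193, -1)), Mul(-189, Pow(Function('a')(8, 3), -1))) = Add(Mul(279, Pow(193, -1)), Mul(-189, Pow(-2, -1))) = Add(Mul(279, Rational(1, 193)), Mul(-189, Rational(-1, 2))) = Add(Rational(279, 193), Rational(189, 2)) = Rational(37035, 386)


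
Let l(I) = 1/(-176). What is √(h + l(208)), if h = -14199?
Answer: 5*I*√1099571/44 ≈ 119.16*I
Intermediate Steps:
l(I) = -1/176
√(h + l(208)) = √(-14199 - 1/176) = √(-2499025/176) = 5*I*√1099571/44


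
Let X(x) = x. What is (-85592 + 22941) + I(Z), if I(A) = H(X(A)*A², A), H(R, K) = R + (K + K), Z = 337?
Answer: 38210776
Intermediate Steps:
H(R, K) = R + 2*K
I(A) = A³ + 2*A (I(A) = A*A² + 2*A = A³ + 2*A)
(-85592 + 22941) + I(Z) = (-85592 + 22941) + 337*(2 + 337²) = -62651 + 337*(2 + 113569) = -62651 + 337*113571 = -62651 + 38273427 = 38210776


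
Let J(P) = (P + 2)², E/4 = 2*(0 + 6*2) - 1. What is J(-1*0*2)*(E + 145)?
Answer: 948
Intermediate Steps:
E = 92 (E = 4*(2*(0 + 6*2) - 1) = 4*(2*(0 + 12) - 1) = 4*(2*12 - 1) = 4*(24 - 1) = 4*23 = 92)
J(P) = (2 + P)²
J(-1*0*2)*(E + 145) = (2 - 1*0*2)²*(92 + 145) = (2 + 0*2)²*237 = (2 + 0)²*237 = 2²*237 = 4*237 = 948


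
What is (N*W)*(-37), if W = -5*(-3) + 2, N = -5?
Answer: 3145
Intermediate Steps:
W = 17 (W = 15 + 2 = 17)
(N*W)*(-37) = -5*17*(-37) = -85*(-37) = 3145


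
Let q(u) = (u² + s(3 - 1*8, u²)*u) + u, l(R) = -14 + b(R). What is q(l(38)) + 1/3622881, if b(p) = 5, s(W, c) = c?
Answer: -2380232816/3622881 ≈ -657.00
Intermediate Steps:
l(R) = -9 (l(R) = -14 + 5 = -9)
q(u) = u + u² + u³ (q(u) = (u² + u²*u) + u = (u² + u³) + u = u + u² + u³)
q(l(38)) + 1/3622881 = -9*(1 - 9 + (-9)²) + 1/3622881 = -9*(1 - 9 + 81) + 1/3622881 = -9*73 + 1/3622881 = -657 + 1/3622881 = -2380232816/3622881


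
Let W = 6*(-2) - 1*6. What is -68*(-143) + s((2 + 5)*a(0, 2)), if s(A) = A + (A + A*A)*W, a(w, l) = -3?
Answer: 2143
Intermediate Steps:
W = -18 (W = -12 - 6 = -18)
s(A) = -18*A² - 17*A (s(A) = A + (A + A*A)*(-18) = A + (A + A²)*(-18) = A + (-18*A - 18*A²) = -18*A² - 17*A)
-68*(-143) + s((2 + 5)*a(0, 2)) = -68*(-143) + ((2 + 5)*(-3))*(-17 - 18*(2 + 5)*(-3)) = 9724 + (7*(-3))*(-17 - 126*(-3)) = 9724 - 21*(-17 - 18*(-21)) = 9724 - 21*(-17 + 378) = 9724 - 21*361 = 9724 - 7581 = 2143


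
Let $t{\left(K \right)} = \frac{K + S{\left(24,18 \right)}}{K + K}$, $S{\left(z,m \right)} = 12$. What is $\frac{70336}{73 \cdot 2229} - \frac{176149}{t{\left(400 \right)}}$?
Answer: $- \frac{5732480121992}{16759851} \approx -3.4204 \cdot 10^{5}$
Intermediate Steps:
$t{\left(K \right)} = \frac{12 + K}{2 K}$ ($t{\left(K \right)} = \frac{K + 12}{K + K} = \frac{12 + K}{2 K}$)
$\frac{70336}{73 \cdot 2229} - \frac{176149}{t{\left(400 \right)}} = \frac{70336}{73 \cdot 2229} - \frac{176149}{\frac{1}{2} \cdot \frac{1}{400} \left(12 + 400\right)} = \frac{70336}{162717} - \frac{176149}{\frac{1}{2} \cdot \frac{1}{400} \cdot 412} = 70336 \cdot \frac{1}{162717} - \frac{176149}{\frac{103}{200}} = \frac{70336}{162717} - \frac{35229800}{103} = - \frac{5732480121992}{16759851}$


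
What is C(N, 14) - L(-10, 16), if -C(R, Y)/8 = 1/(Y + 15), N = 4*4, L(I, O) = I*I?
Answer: -2908/29 ≈ -100.28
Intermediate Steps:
L(I, O) = I**2
N = 16
C(R, Y) = -8/(15 + Y) (C(R, Y) = -8/(Y + 15) = -8/(15 + Y))
C(N, 14) - L(-10, 16) = -8/(15 + 14) - 1*(-10)**2 = -8/29 - 1*100 = -8*1/29 - 100 = -8/29 - 100 = -2908/29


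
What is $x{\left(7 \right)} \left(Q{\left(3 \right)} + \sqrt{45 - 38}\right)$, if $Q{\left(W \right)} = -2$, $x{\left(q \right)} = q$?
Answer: $-14 + 7 \sqrt{7} \approx 4.5203$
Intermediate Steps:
$x{\left(7 \right)} \left(Q{\left(3 \right)} + \sqrt{45 - 38}\right) = 7 \left(-2 + \sqrt{45 - 38}\right) = 7 \left(-2 + \sqrt{7}\right) = -14 + 7 \sqrt{7}$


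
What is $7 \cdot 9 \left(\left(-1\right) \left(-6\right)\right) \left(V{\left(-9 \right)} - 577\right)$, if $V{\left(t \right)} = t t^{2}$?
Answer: $-493668$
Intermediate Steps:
$V{\left(t \right)} = t^{3}$
$7 \cdot 9 \left(\left(-1\right) \left(-6\right)\right) \left(V{\left(-9 \right)} - 577\right) = 7 \cdot 9 \left(\left(-1\right) \left(-6\right)\right) \left(\left(-9\right)^{3} - 577\right) = 63 \cdot 6 \left(-729 - 577\right) = 378 \left(-1306\right) = -493668$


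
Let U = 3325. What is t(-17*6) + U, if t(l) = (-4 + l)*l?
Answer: 14137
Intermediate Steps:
t(l) = l*(-4 + l)
t(-17*6) + U = (-17*6)*(-4 - 17*6) + 3325 = -102*(-4 - 102) + 3325 = -102*(-106) + 3325 = 10812 + 3325 = 14137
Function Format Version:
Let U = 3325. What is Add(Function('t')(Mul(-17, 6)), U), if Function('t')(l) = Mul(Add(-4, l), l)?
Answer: 14137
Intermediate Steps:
Function('t')(l) = Mul(l, Add(-4, l))
Add(Function('t')(Mul(-17, 6)), U) = Add(Mul(Mul(-17, 6), Add(-4, Mul(-17, 6))), 3325) = Add(Mul(-102, Add(-4, -102)), 3325) = Add(Mul(-102, -106), 3325) = Add(10812, 3325) = 14137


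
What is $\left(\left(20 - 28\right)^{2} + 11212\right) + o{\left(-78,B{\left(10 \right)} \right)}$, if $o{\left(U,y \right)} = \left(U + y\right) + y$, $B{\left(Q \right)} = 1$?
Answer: $11200$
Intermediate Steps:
$o{\left(U,y \right)} = U + 2 y$
$\left(\left(20 - 28\right)^{2} + 11212\right) + o{\left(-78,B{\left(10 \right)} \right)} = \left(\left(20 - 28\right)^{2} + 11212\right) + \left(-78 + 2 \cdot 1\right) = \left(\left(-8\right)^{2} + 11212\right) + \left(-78 + 2\right) = \left(64 + 11212\right) - 76 = 11276 - 76 = 11200$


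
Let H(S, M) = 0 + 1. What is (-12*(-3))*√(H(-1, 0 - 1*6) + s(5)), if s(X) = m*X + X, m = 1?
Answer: 36*√11 ≈ 119.40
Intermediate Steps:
H(S, M) = 1
s(X) = 2*X (s(X) = 1*X + X = X + X = 2*X)
(-12*(-3))*√(H(-1, 0 - 1*6) + s(5)) = (-12*(-3))*√(1 + 2*5) = 36*√(1 + 10) = 36*√11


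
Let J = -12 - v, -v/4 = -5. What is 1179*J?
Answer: -37728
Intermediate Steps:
v = 20 (v = -4*(-5) = 20)
J = -32 (J = -12 - 1*20 = -12 - 20 = -32)
1179*J = 1179*(-32) = -37728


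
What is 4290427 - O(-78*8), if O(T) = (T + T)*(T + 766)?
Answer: 4467643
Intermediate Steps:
O(T) = 2*T*(766 + T) (O(T) = (2*T)*(766 + T) = 2*T*(766 + T))
4290427 - O(-78*8) = 4290427 - 2*(-78*8)*(766 - 78*8) = 4290427 - 2*(-624)*(766 - 624) = 4290427 - 2*(-624)*142 = 4290427 - 1*(-177216) = 4290427 + 177216 = 4467643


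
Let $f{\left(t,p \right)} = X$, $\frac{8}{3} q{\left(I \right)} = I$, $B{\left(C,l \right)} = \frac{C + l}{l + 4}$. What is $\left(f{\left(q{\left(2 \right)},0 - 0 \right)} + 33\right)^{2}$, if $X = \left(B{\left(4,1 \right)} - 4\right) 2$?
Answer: $729$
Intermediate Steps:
$B{\left(C,l \right)} = \frac{C + l}{4 + l}$
$q{\left(I \right)} = \frac{3 I}{8}$
$X = -6$ ($X = \left(\frac{4 + 1}{4 + 1} - 4\right) 2 = \left(\frac{1}{5} \cdot 5 - 4\right) 2 = \left(1 - 4\right) 2 = \left(-3\right) 2 = -6$)
$f{\left(t,p \right)} = -6$
$\left(f{\left(q{\left(2 \right)},0 - 0 \right)} + 33\right)^{2} = \left(-6 + 33\right)^{2} = 27^{2} = 729$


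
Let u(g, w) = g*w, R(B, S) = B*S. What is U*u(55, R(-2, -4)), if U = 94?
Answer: 41360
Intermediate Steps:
U*u(55, R(-2, -4)) = 94*(55*(-2*(-4))) = 94*(55*8) = 94*440 = 41360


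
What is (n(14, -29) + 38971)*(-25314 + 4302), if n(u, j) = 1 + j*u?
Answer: -810348792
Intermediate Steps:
(n(14, -29) + 38971)*(-25314 + 4302) = ((1 - 29*14) + 38971)*(-25314 + 4302) = ((1 - 406) + 38971)*(-21012) = (-405 + 38971)*(-21012) = 38566*(-21012) = -810348792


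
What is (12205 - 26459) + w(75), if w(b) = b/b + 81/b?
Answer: -356298/25 ≈ -14252.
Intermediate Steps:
w(b) = 1 + 81/b
(12205 - 26459) + w(75) = (12205 - 26459) + (81 + 75)/75 = -14254 + (1/75)*156 = -14254 + 52/25 = -356298/25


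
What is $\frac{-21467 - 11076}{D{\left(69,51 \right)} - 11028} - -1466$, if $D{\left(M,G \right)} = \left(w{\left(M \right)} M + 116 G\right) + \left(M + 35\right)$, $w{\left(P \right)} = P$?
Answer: $\frac{394645}{247} \approx 1597.8$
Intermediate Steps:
$D{\left(M,G \right)} = 35 + M + M^{2} + 116 G$ ($D{\left(M,G \right)} = \left(M M + 116 G\right) + \left(M + 35\right) = \left(M^{2} + 116 G\right) + \left(35 + M\right) = 35 + M + M^{2} + 116 G$)
$\frac{-21467 - 11076}{D{\left(69,51 \right)} - 11028} - -1466 = \frac{-21467 - 11076}{\left(35 + 69 + 69^{2} + 116 \cdot 51\right) - 11028} - -1466 = - \frac{32543}{\left(35 + 69 + 4761 + 5916\right) - 11028} + 1466 = - \frac{32543}{10781 - 11028} + 1466 = - \frac{32543}{-247} + 1466 = \left(-32543\right) \left(- \frac{1}{247}\right) + 1466 = \frac{32543}{247} + 1466 = \frac{394645}{247}$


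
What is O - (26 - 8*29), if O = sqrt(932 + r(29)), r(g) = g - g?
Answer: 206 + 2*sqrt(233) ≈ 236.53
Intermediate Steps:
r(g) = 0
O = 2*sqrt(233) (O = sqrt(932 + 0) = sqrt(932) = 2*sqrt(233) ≈ 30.529)
O - (26 - 8*29) = 2*sqrt(233) - (26 - 8*29) = 2*sqrt(233) - (26 - 232) = 2*sqrt(233) - 1*(-206) = 2*sqrt(233) + 206 = 206 + 2*sqrt(233)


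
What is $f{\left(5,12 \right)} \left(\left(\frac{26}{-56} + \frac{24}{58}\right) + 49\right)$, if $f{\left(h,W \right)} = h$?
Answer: $\frac{198735}{812} \approx 244.75$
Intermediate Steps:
$f{\left(5,12 \right)} \left(\left(\frac{26}{-56} + \frac{24}{58}\right) + 49\right) = 5 \left(\left(\frac{26}{-56} + \frac{24}{58}\right) + 49\right) = 5 \left(\left(26 \left(- \frac{1}{56}\right) + 24 \cdot \frac{1}{58}\right) + 49\right) = 5 \left(\left(- \frac{13}{28} + \frac{12}{29}\right) + 49\right) = 5 \left(- \frac{41}{812} + 49\right) = 5 \cdot \frac{39747}{812} = \frac{198735}{812}$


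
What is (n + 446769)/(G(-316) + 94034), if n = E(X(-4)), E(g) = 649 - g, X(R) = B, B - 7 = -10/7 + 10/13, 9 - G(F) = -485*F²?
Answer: 40714461/4415702473 ≈ 0.0092204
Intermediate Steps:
G(F) = 9 + 485*F² (G(F) = 9 - (-485)*F² = 9 + 485*F²)
B = 577/91 (B = 7 + (-10/7 + 10/13) = 7 - 60/91 = 577/91 ≈ 6.3407)
X(R) = 577/91
n = 58482/91 (n = 649 - 1*577/91 = 649 - 577/91 = 58482/91 ≈ 642.66)
(n + 446769)/(G(-316) + 94034) = (58482/91 + 446769)/((9 + 485*(-316)²) + 94034) = 40714461/(91*((9 + 485*99856) + 94034)) = 40714461/(91*((9 + 48430160) + 94034)) = 40714461/(91*(48430169 + 94034)) = (40714461/91)/48524203 = (40714461/91)*(1/48524203) = 40714461/4415702473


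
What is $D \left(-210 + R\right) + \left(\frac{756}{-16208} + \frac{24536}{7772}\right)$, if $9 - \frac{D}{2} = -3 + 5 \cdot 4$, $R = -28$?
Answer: $\frac{30005008829}{7873036} \approx 3811.1$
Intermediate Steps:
$D = -16$ ($D = 18 - 2 \left(-3 + 5 \cdot 4\right) = 18 - 2 \left(-3 + 20\right) = 18 - 34 = -16$)
$D \left(-210 + R\right) + \left(\frac{756}{-16208} + \frac{24536}{7772}\right) = - 16 \left(-210 - 28\right) + \left(\frac{756}{-16208} + \frac{24536}{7772}\right) = \left(-16\right) \left(-238\right) + \left(756 \left(- \frac{1}{16208}\right) + 24536 \cdot \frac{1}{7772}\right) = 3808 + \left(- \frac{189}{4052} + \frac{6134}{1943}\right) = 3808 + \frac{24487741}{7873036} = \frac{30005008829}{7873036}$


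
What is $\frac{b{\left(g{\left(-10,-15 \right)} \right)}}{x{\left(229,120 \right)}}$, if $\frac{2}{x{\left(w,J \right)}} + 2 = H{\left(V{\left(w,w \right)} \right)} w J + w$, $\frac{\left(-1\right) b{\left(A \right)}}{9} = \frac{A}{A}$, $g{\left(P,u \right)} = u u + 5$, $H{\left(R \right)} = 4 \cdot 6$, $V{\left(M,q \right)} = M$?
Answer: $- \frac{5937723}{2} \approx -2.9689 \cdot 10^{6}$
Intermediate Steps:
$H{\left(R \right)} = 24$
$g{\left(P,u \right)} = 5 + u^{2}$ ($g{\left(P,u \right)} = u^{2} + 5 = 5 + u^{2}$)
$b{\left(A \right)} = -9$ ($b{\left(A \right)} = - 9 \frac{A}{A} = \left(-9\right) 1 = -9$)
$x{\left(w,J \right)} = \frac{2}{-2 + w + 24 J w}$ ($x{\left(w,J \right)} = \frac{2}{-2 + \left(24 w J + w\right)} = \frac{2}{-2 + \left(24 J w + w\right)} = \frac{2}{-2 + \left(w + 24 J w\right)} = \frac{2}{-2 + w + 24 J w}$)
$\frac{b{\left(g{\left(-10,-15 \right)} \right)}}{x{\left(229,120 \right)}} = - \frac{9}{2 \frac{1}{-2 + 229 + 24 \cdot 120 \cdot 229}} = - \frac{9}{2 \frac{1}{-2 + 229 + 659520}} = - \frac{9}{2 \cdot \frac{1}{659747}} = - \frac{9}{\frac{2}{659747}} = \left(-9\right) \frac{659747}{2} = - \frac{5937723}{2}$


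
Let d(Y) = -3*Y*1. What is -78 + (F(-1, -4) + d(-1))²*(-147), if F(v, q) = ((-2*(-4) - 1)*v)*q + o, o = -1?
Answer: -132378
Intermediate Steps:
d(Y) = -3*Y
F(v, q) = -1 + 7*q*v (F(v, q) = ((-2*(-4) - 1)*v)*q - 1 = ((8 - 1)*v)*q - 1 = (7*v)*q - 1 = 7*q*v - 1 = -1 + 7*q*v)
-78 + (F(-1, -4) + d(-1))²*(-147) = -78 + ((-1 + 7*(-4)*(-1)) - 3*(-1))²*(-147) = -78 + ((-1 + 28) + 3)²*(-147) = -78 + (27 + 3)²*(-147) = -78 + 30²*(-147) = -78 + 900*(-147) = -78 - 132300 = -132378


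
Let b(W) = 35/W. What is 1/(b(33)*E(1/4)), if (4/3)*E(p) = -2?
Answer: -22/35 ≈ -0.62857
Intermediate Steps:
E(p) = -3/2 (E(p) = (¾)*(-2) = -3/2)
1/(b(33)*E(1/4)) = 1/((35/33)*(-3/2)) = 1/(-35/22) = -22/35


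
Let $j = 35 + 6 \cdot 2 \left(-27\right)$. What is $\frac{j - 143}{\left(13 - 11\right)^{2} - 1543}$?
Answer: $\frac{16}{57} \approx 0.2807$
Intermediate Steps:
$j = -289$ ($j = 35 + 12 \left(-27\right) = 35 - 324 = -289$)
$\frac{j - 143}{\left(13 - 11\right)^{2} - 1543} = \frac{-289 - 143}{\left(13 - 11\right)^{2} - 1543} = \frac{-289 - 143}{2^{2} - 1543} = \frac{-289 - 143}{4 - 1543} = \frac{-289 - 143}{-1539} = \left(-432\right) \left(- \frac{1}{1539}\right) = \frac{16}{57}$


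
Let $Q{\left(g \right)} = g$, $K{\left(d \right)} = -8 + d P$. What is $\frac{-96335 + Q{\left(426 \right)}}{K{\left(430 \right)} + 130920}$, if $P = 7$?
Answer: $- \frac{95909}{133922} \approx -0.71616$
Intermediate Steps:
$K{\left(d \right)} = -8 + 7 d$ ($K{\left(d \right)} = -8 + d 7 = -8 + 7 d$)
$\frac{-96335 + Q{\left(426 \right)}}{K{\left(430 \right)} + 130920} = \frac{-96335 + 426}{\left(-8 + 7 \cdot 430\right) + 130920} = - \frac{95909}{\left(-8 + 3010\right) + 130920} = - \frac{95909}{3002 + 130920} = - \frac{95909}{133922}$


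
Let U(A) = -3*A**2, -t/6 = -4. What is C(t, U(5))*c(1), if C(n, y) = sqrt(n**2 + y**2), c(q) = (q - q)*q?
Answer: 0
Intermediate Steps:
t = 24 (t = -6*(-4) = 24)
c(q) = 0 (c(q) = 0*q = 0)
C(t, U(5))*c(1) = sqrt(24**2 + (-3*5**2)**2)*0 = sqrt(576 + (-3*25)**2)*0 = sqrt(576 + (-75)**2)*0 = sqrt(576 + 5625)*0 = sqrt(6201)*0 = (3*sqrt(689))*0 = 0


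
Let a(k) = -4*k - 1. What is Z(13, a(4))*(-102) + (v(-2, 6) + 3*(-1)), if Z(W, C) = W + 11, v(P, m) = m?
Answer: -2445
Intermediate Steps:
a(k) = -1 - 4*k
Z(W, C) = 11 + W
Z(13, a(4))*(-102) + (v(-2, 6) + 3*(-1)) = (11 + 13)*(-102) + (6 + 3*(-1)) = 24*(-102) + (6 - 3) = -2448 + 3 = -2445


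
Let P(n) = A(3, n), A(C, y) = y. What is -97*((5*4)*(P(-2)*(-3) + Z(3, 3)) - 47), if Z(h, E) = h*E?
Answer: -24541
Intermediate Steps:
P(n) = n
Z(h, E) = E*h
-97*((5*4)*(P(-2)*(-3) + Z(3, 3)) - 47) = -97*((5*4)*(-2*(-3) + 3*3) - 47) = -97*(20*(6 + 9) - 47) = -97*(20*15 - 47) = -97*(300 - 47) = -97*253 = -24541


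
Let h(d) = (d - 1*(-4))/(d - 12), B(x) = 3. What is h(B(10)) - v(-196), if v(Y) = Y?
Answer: 1757/9 ≈ 195.22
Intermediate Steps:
h(d) = (4 + d)/(-12 + d) (h(d) = (d + 4)/(-12 + d) = (4 + d)/(-12 + d))
h(B(10)) - v(-196) = (4 + 3)/(-12 + 3) - 1*(-196) = 7/(-9) + 196 = -⅑*7 + 196 = -7/9 + 196 = 1757/9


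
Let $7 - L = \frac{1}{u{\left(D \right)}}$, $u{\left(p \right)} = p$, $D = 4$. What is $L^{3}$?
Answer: $\frac{19683}{64} \approx 307.55$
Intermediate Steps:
$L = \frac{27}{4}$ ($L = 7 - \frac{1}{4} = \frac{27}{4} \approx 6.75$)
$L^{3} = \left(\frac{27}{4}\right)^{3} = \frac{19683}{64}$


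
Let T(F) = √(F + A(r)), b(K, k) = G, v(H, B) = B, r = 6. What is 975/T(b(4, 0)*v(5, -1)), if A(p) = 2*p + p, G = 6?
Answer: 325*√3/2 ≈ 281.46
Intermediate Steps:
A(p) = 3*p
b(K, k) = 6
T(F) = √(18 + F) (T(F) = √(F + 3*6) = √(F + 18) = √(18 + F))
975/T(b(4, 0)*v(5, -1)) = 975/(√(18 + 6*(-1))) = 975/(√(18 - 6)) = 975/(√12) = 975/((2*√3)) = 975*(√3/6) = 325*√3/2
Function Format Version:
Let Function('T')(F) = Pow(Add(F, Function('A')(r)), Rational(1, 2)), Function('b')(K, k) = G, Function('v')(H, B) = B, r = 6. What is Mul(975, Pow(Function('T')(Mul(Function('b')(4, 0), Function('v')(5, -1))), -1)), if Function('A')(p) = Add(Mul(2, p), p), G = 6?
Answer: Mul(Rational(325, 2), Pow(3, Rational(1, 2))) ≈ 281.46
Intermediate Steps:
Function('A')(p) = Mul(3, p)
Function('b')(K, k) = 6
Function('T')(F) = Pow(Add(18, F), Rational(1, 2)) (Function('T')(F) = Pow(Add(F, Mul(3, 6)), Rational(1, 2)) = Pow(Add(F, 18), Rational(1, 2)) = Pow(Add(18, F), Rational(1, 2)))
Mul(975, Pow(Function('T')(Mul(Function('b')(4, 0), Function('v')(5, -1))), -1)) = Mul(975, Pow(Pow(Add(18, Mul(6, -1)), Rational(1, 2)), -1)) = Mul(975, Pow(Pow(Add(18, -6), Rational(1, 2)), -1)) = Mul(975, Pow(Pow(12, Rational(1, 2)), -1)) = Mul(975, Pow(Mul(2, Pow(3, Rational(1, 2))), -1)) = Mul(975, Mul(Rational(1, 6), Pow(3, Rational(1, 2)))) = Mul(Rational(325, 2), Pow(3, Rational(1, 2)))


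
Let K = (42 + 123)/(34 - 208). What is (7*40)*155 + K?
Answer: 2517145/58 ≈ 43399.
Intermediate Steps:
K = -55/58 (K = 165/(-174) = 165*(-1/174) = -55/58 ≈ -0.94828)
(7*40)*155 + K = (7*40)*155 - 55/58 = 280*155 - 55/58 = 43400 - 55/58 = 2517145/58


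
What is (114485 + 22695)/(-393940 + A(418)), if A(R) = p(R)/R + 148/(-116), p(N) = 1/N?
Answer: -695090511280/1996098868999 ≈ -0.34822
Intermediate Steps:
A(R) = -37/29 + R**(-2) (A(R) = 1/(R*R) + 148/(-116) = R**(-2) + 148*(-1/116) = R**(-2) - 37/29 = -37/29 + R**(-2))
(114485 + 22695)/(-393940 + A(418)) = (114485 + 22695)/(-393940 + (-37/29 + 418**(-2))) = 137180/(-393940 + (-37/29 + 1/174724)) = 137180/(-393940 - 6464759/5066996) = 137180/(-1996098868999/5066996) = 137180*(-5066996/1996098868999) = -695090511280/1996098868999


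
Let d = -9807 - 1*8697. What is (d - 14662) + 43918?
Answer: 10752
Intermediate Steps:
d = -18504 (d = -9807 - 8697 = -18504)
(d - 14662) + 43918 = (-18504 - 14662) + 43918 = -33166 + 43918 = 10752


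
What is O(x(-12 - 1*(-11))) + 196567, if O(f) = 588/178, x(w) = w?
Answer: 17494757/89 ≈ 1.9657e+5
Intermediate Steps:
O(f) = 294/89 (O(f) = 588*(1/178) = 294/89)
O(x(-12 - 1*(-11))) + 196567 = 294/89 + 196567 = 17494757/89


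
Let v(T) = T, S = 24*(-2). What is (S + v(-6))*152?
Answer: -8208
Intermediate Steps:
S = -48
(S + v(-6))*152 = (-48 - 6)*152 = -54*152 = -8208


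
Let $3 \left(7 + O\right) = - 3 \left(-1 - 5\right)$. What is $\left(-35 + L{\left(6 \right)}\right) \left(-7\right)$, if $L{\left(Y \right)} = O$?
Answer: $252$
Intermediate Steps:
$O = -1$ ($O = -7 + \frac{\left(-3\right) \left(-1 - 5\right)}{3} = -7 + \frac{\left(-3\right) \left(-6\right)}{3} = -7 + \frac{1}{3} \cdot 18 = -7 + 6 = -1$)
$L{\left(Y \right)} = -1$
$\left(-35 + L{\left(6 \right)}\right) \left(-7\right) = \left(-35 - 1\right) \left(-7\right) = \left(-36\right) \left(-7\right) = 252$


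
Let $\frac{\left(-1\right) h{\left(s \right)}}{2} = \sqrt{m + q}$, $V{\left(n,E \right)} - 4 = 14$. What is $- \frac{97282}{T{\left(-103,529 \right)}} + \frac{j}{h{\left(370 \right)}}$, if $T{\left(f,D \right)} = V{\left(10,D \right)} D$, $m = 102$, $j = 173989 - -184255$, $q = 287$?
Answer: $- \frac{48641}{4761} - \frac{179122 \sqrt{389}}{389} \approx -9092.1$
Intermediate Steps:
$V{\left(n,E \right)} = 18$ ($V{\left(n,E \right)} = 4 + 14 = 18$)
$j = 358244$ ($j = 173989 + 184255 = 358244$)
$T{\left(f,D \right)} = 18 D$
$h{\left(s \right)} = - 2 \sqrt{389}$ ($h{\left(s \right)} = - 2 \sqrt{102 + 287} = - 2 \sqrt{389}$)
$- \frac{97282}{T{\left(-103,529 \right)}} + \frac{j}{h{\left(370 \right)}} = - \frac{97282}{18 \cdot 529} + \frac{358244}{\left(-2\right) \sqrt{389}} = - \frac{97282}{9522} + 358244 \left(- \frac{\sqrt{389}}{778}\right) = \left(-97282\right) \frac{1}{9522} - \frac{179122 \sqrt{389}}{389} = - \frac{48641}{4761} - \frac{179122 \sqrt{389}}{389}$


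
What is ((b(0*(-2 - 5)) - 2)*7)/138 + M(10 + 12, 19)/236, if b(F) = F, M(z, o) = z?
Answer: -67/8142 ≈ -0.0082289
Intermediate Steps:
((b(0*(-2 - 5)) - 2)*7)/138 + M(10 + 12, 19)/236 = ((0*(-2 - 5) - 2)*7)/138 + (10 + 12)/236 = ((0*(-7) - 2)*7)*(1/138) + 22*(1/236) = ((0 - 2)*7)*(1/138) + 11/118 = -2*7*(1/138) + 11/118 = -14*1/138 + 11/118 = -7/69 + 11/118 = -67/8142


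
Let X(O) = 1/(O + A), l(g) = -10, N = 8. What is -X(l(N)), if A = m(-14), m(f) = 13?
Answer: -⅓ ≈ -0.33333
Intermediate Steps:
A = 13
X(O) = 1/(13 + O) (X(O) = 1/(O + 13) = 1/(13 + O))
-X(l(N)) = -1/(13 - 10) = -1/3 = -1*⅓ = -⅓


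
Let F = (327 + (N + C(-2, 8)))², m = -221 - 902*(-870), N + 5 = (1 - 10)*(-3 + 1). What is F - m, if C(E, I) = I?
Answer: -663415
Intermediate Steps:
N = 13 (N = -5 + (1 - 10)*(-3 + 1) = -5 - 9*(-2) = -5 + 18 = 13)
m = 784519 (m = -221 + 784740 = 784519)
F = 121104 (F = (327 + (13 + 8))² = (327 + 21)² = 348² = 121104)
F - m = 121104 - 1*784519 = 121104 - 784519 = -663415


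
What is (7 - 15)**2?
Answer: 64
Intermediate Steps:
(7 - 15)**2 = (-8)**2 = 64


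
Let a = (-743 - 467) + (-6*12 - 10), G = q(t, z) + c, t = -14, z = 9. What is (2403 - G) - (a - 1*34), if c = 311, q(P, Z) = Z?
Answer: 3409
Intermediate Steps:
G = 320 (G = 9 + 311 = 320)
a = -1292 (a = -1210 + (-72 - 10) = -1210 - 82 = -1292)
(2403 - G) - (a - 1*34) = (2403 - 1*320) - (-1292 - 1*34) = (2403 - 320) - (-1292 - 34) = 2083 - 1*(-1326) = 2083 + 1326 = 3409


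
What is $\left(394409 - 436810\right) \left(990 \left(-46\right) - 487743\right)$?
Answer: $22611732483$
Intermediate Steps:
$\left(394409 - 436810\right) \left(990 \left(-46\right) - 487743\right) = - 42401 \left(-45540 - 487743\right) = \left(-42401\right) \left(-533283\right) = 22611732483$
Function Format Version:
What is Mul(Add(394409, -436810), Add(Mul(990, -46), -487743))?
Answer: 22611732483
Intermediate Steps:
Mul(Add(394409, -436810), Add(Mul(990, -46), -487743)) = Mul(-42401, Add(-45540, -487743)) = Mul(-42401, -533283) = 22611732483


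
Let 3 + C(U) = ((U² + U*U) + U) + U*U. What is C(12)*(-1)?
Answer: -441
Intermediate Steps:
C(U) = -3 + U + 3*U² (C(U) = -3 + (((U² + U*U) + U) + U*U) = -3 + (((U² + U²) + U) + U²) = -3 + ((2*U² + U) + U²) = -3 + ((U + 2*U²) + U²) = -3 + (U + 3*U²) = -3 + U + 3*U²)
C(12)*(-1) = (-3 + 12 + 3*12²)*(-1) = (-3 + 12 + 3*144)*(-1) = (-3 + 12 + 432)*(-1) = 441*(-1) = -441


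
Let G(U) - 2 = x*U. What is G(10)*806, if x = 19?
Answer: 154752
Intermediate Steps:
G(U) = 2 + 19*U
G(10)*806 = (2 + 19*10)*806 = (2 + 190)*806 = 192*806 = 154752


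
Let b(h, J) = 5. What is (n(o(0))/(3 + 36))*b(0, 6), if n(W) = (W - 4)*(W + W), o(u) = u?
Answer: 0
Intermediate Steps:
n(W) = 2*W*(-4 + W) (n(W) = (-4 + W)*(2*W) = 2*W*(-4 + W))
(n(o(0))/(3 + 36))*b(0, 6) = ((2*0*(-4 + 0))/(3 + 36))*5 = ((2*0*(-4))/39)*5 = (0*(1/39))*5 = 0*5 = 0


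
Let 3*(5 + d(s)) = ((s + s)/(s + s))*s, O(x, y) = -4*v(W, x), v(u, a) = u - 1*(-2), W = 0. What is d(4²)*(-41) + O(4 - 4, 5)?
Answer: -65/3 ≈ -21.667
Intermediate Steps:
v(u, a) = 2 + u (v(u, a) = u + 2 = 2 + u)
O(x, y) = -8 (O(x, y) = -4*(2 + 0) = -4*2 = -8)
d(s) = -5 + s/3 (d(s) = -5 + (((s + s)/(s + s))*s)/3 = -5 + (((2*s)/((2*s)))*s)/3 = -5 + (((2*s)*(1/(2*s)))*s)/3 = -5 + (1*s)/3 = -5 + s/3)
d(4²)*(-41) + O(4 - 4, 5) = (-5 + (⅓)*4²)*(-41) - 8 = (-5 + (⅓)*16)*(-41) - 8 = (-5 + 16/3)*(-41) - 8 = (⅓)*(-41) - 8 = -41/3 - 8 = -65/3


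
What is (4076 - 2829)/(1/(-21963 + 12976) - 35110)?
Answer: -11206789/315533571 ≈ -0.035517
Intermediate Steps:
(4076 - 2829)/(1/(-21963 + 12976) - 35110) = 1247/(1/(-8987) - 35110) = 1247/(-1/8987 - 35110) = 1247/(-315533571/8987) = 1247*(-8987/315533571) = -11206789/315533571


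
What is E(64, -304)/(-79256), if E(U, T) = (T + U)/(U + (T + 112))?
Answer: -15/634048 ≈ -2.3658e-5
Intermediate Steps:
E(U, T) = (T + U)/(112 + T + U) (E(U, T) = (T + U)/(U + (112 + T)) = (T + U)/(112 + T + U))
E(64, -304)/(-79256) = ((-304 + 64)/(112 - 304 + 64))/(-79256) = (-240/(-128))*(-1/79256) = -1/128*(-240)*(-1/79256) = (15/8)*(-1/79256) = -15/634048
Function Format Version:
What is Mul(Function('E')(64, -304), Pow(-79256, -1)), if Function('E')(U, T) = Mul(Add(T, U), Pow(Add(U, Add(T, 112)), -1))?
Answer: Rational(-15, 634048) ≈ -2.3658e-5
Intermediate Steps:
Function('E')(U, T) = Mul(Pow(Add(112, T, U), -1), Add(T, U)) (Function('E')(U, T) = Mul(Add(T, U), Pow(Add(U, Add(112, T)), -1)) = Mul(Add(T, U), Pow(Add(112, T, U), -1)) = Mul(Pow(Add(112, T, U), -1), Add(T, U)))
Mul(Function('E')(64, -304), Pow(-79256, -1)) = Mul(Mul(Pow(Add(112, -304, 64), -1), Add(-304, 64)), Pow(-79256, -1)) = Mul(Mul(Pow(-128, -1), -240), Rational(-1, 79256)) = Mul(Mul(Rational(-1, 128), -240), Rational(-1, 79256)) = Mul(Rational(15, 8), Rational(-1, 79256)) = Rational(-15, 634048)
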